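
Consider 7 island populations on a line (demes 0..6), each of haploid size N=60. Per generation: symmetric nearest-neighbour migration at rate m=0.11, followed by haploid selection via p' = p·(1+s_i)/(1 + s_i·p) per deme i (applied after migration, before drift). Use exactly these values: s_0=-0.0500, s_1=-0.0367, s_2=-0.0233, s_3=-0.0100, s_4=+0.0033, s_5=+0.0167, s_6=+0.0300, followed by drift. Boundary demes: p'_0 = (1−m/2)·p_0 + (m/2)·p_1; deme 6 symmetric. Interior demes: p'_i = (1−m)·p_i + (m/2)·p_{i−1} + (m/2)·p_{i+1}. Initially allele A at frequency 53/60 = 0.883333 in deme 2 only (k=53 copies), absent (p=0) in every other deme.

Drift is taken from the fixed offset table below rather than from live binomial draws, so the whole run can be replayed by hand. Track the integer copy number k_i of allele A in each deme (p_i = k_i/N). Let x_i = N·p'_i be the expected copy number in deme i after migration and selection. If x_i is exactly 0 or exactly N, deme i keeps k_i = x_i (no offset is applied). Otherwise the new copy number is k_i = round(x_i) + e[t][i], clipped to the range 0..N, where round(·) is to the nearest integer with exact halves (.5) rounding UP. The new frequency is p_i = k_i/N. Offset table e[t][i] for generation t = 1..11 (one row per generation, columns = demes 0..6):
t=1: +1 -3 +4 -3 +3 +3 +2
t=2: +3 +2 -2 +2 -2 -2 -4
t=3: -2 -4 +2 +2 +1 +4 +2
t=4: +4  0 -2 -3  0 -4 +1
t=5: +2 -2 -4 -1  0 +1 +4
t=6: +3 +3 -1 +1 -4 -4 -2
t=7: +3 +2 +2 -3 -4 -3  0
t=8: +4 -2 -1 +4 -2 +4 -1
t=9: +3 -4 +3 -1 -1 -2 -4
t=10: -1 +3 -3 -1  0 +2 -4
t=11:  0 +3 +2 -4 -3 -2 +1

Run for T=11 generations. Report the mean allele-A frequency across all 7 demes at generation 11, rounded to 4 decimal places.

0.1190

t=0: k=[0 0 53 0 0 0 0]
t=1: x=[0.0000 2.8130 46.9306 2.8873 0.0000 0.0000 0.0000] k=[0 0 51 0 0 0 0]
t=2: x=[0.0000 2.7067 45.1279 2.7782 0.0000 0.0000 0.0000] k=[0 5 43 5 0 0 0]
t=3: x=[0.2613 6.5924 38.4958 6.7545 0.2759 0.0000 0.0000] k=[0 3 40 9 1 0 0]
t=4: x=[0.1568 4.7053 35.9209 10.1798 1.3895 0.0559 0.0000] k=[4 5 34 7 1 0 0]
t=5: x=[3.8653 6.3253 30.5666 8.0844 1.2791 0.0559 0.0000] k=[6 4 27 7 1 1 0]
t=6: x=[5.6231 5.1948 24.2934 7.7023 1.3343 0.9605 0.0566] k=[9 8 23 9 0 0 0]
t=7: x=[8.5616 8.6008 21.0815 9.1965 0.4966 0.0000 0.0000] k=[12 11 23 6 0 0 0]
t=8: x=[11.4618 11.3665 21.0815 6.5462 0.3311 0.0000 0.0000] k=[15 9 20 11 0 0 0]
t=9: x=[14.1090 9.6289 18.5961 10.8007 0.6070 0.0000 0.0000] k=[17 6 22 10 0 0 0]
t=10: x=[15.7910 7.2435 20.1433 10.0258 0.5518 0.0000 0.0000] k=[15 10 17 9 1 0 0]
t=11: x=[14.1625 10.3362 15.8980 8.9234 1.3895 0.0559 0.0000] k=[14 13 18 5 0 0 0]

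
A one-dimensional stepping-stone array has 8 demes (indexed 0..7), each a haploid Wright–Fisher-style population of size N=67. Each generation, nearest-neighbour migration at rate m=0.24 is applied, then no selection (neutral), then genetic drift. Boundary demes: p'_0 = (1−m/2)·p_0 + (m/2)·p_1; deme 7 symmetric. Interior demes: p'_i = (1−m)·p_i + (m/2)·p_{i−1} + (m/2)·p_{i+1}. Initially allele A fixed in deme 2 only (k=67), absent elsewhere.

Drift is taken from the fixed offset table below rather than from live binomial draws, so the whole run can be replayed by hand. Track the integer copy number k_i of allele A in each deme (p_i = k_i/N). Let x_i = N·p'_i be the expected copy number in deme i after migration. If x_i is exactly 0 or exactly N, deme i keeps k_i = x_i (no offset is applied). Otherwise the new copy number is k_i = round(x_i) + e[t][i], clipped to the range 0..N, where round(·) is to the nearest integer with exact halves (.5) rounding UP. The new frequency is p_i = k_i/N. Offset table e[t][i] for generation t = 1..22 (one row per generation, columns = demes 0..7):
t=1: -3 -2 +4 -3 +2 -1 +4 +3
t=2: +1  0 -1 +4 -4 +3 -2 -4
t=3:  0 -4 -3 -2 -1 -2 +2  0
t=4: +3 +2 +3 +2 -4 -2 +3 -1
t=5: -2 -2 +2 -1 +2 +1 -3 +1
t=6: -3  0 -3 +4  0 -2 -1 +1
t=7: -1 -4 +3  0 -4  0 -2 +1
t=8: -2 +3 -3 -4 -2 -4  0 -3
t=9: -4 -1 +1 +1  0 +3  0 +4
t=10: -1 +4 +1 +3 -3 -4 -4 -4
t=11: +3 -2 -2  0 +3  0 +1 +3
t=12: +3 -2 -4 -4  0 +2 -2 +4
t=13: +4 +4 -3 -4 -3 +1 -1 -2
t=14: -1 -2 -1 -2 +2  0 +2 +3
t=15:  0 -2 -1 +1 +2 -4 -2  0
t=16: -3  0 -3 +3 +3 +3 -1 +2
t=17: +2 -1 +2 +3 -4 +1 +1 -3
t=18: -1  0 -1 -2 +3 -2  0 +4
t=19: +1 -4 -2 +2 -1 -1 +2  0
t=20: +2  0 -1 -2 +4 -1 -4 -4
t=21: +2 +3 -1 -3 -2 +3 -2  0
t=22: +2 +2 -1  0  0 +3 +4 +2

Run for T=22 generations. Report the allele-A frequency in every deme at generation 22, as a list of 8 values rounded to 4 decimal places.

[0.2090, 0.1493, 0.0448, 0.0597, 0.1045, 0.1194, 0.0746, 0.0000]

t=0: k=[0 0 67 0 0 0 0 0]
t=1: x=[0.0000 8.0400 50.9200 8.0400 0.0000 0.0000 0.0000 0.0000] k=[0 6 55 5 0 0 0 0]
t=2: x=[0.7200 11.1600 43.1200 10.4000 0.6000 0.0000 0.0000 0.0000] k=[2 11 42 14 0 0 0 0]
t=3: x=[3.0800 13.6400 34.9200 15.6800 1.6800 0.0000 0.0000 0.0000] k=[3 10 32 14 1 0 0 0]
t=4: x=[3.8400 11.8000 27.2000 14.6000 2.4400 0.1200 0.0000 0.0000] k=[7 14 30 17 0 0 0 0]
t=5: x=[7.8400 15.0800 26.5200 16.5200 2.0400 0.0000 0.0000 0.0000] k=[6 13 29 16 4 0 0 0]
t=6: x=[6.8400 14.0800 25.5200 16.1200 4.9600 0.4800 0.0000 0.0000] k=[4 14 23 20 5 0 0 0]
t=7: x=[5.2000 13.8800 21.5600 18.5600 6.2000 0.6000 0.0000 0.0000] k=[4 10 25 19 2 1 0 0]
t=8: x=[4.7200 11.0800 22.4800 17.6800 3.9200 1.0000 0.1200 0.0000] k=[3 14 19 14 2 0 0 0]
t=9: x=[4.3200 13.2800 17.8000 13.1600 3.2000 0.2400 0.0000 0.0000] k=[0 12 19 14 3 3 0 0]
t=10: x=[1.4400 11.4000 17.5600 13.2800 4.3200 2.6400 0.3600 0.0000] k=[0 15 19 16 1 0 0 0]
t=11: x=[1.8000 13.6800 18.1600 14.5600 2.6800 0.1200 0.0000 0.0000] k=[5 12 16 15 6 0 0 0]
t=12: x=[5.8400 11.6400 15.4000 14.0400 6.3600 0.7200 0.0000 0.0000] k=[9 10 11 10 6 3 0 0]
t=13: x=[9.1200 10.0000 10.7600 9.6400 6.1200 3.0000 0.3600 0.0000] k=[13 14 8 6 3 4 0 0]
t=14: x=[13.1200 13.1600 8.4800 5.8800 3.4800 3.4000 0.4800 0.0000] k=[12 11 7 4 5 3 2 0]
t=15: x=[11.8800 10.6400 7.1200 4.4800 4.6400 3.1200 1.8800 0.2400] k=[12 9 6 5 7 0 0 0]
t=16: x=[11.6400 9.0000 6.2400 5.3600 5.9200 0.8400 0.0000 0.0000] k=[9 9 3 8 9 4 0 0]
t=17: x=[9.0000 8.2800 4.3200 7.5200 8.2800 4.1200 0.4800 0.0000] k=[11 7 6 11 4 5 1 0]
t=18: x=[10.5200 7.3600 6.7200 9.5600 4.9600 4.4000 1.3600 0.1200] k=[10 7 6 8 8 2 1 4]
t=19: x=[9.6400 7.2400 6.3600 7.7600 7.2800 2.6000 1.4800 3.6400] k=[11 3 4 10 6 2 3 4]
t=20: x=[10.0400 4.0800 4.6000 8.8000 6.0000 2.6000 3.0000 3.8800] k=[12 4 4 7 10 2 0 0]
t=21: x=[11.0400 4.9600 4.3600 7.0000 8.6800 2.7200 0.2400 0.0000] k=[13 8 3 4 7 6 0 0]
t=22: x=[12.4000 8.0000 3.7200 4.2400 6.5200 5.4000 0.7200 0.0000] k=[14 10 3 4 7 8 5 0]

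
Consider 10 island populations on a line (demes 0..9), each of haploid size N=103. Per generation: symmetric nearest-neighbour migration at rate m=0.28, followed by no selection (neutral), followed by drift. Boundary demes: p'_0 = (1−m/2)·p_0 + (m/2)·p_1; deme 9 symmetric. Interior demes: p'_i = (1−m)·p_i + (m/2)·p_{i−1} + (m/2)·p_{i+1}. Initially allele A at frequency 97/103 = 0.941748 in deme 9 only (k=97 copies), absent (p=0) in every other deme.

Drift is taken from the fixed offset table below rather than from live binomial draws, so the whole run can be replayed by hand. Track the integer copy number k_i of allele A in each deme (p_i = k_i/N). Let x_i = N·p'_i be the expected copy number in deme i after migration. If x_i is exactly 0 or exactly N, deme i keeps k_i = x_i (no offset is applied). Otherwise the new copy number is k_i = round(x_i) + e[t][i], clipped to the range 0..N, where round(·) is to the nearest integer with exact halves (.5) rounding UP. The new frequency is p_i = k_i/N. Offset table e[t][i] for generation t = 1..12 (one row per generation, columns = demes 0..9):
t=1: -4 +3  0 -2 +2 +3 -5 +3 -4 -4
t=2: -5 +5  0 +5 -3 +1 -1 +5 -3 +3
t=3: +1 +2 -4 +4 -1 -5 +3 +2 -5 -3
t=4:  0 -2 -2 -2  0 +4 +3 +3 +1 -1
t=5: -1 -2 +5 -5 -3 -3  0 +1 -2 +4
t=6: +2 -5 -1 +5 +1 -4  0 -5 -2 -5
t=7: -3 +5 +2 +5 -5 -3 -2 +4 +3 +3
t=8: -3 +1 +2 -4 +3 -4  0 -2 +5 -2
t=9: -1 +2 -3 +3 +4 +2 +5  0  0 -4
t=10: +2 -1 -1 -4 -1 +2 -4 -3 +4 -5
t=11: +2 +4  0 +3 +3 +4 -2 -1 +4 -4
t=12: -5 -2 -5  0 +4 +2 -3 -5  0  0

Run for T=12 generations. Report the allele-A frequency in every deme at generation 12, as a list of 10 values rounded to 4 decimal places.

[0.0000, 0.0097, 0.0000, 0.0388, 0.1165, 0.1165, 0.0388, 0.1068, 0.3010, 0.2718]

t=0: k=[0 0 0 0 0 0 0 0 0 97]
t=1: x=[0.0000 0.0000 0.0000 0.0000 0.0000 0.0000 0.0000 0.0000 13.5800 83.4200] k=[0 0 0 0 0 0 0 0 10 79]
t=2: x=[0.0000 0.0000 0.0000 0.0000 0.0000 0.0000 0.0000 1.4000 18.2600 69.3400] k=[0 0 0 0 0 0 0 6 15 72]
t=3: x=[0.0000 0.0000 0.0000 0.0000 0.0000 0.0000 0.8400 6.4200 21.7200 64.0200] k=[0 0 0 0 0 0 4 8 17 61]
t=4: x=[0.0000 0.0000 0.0000 0.0000 0.0000 0.5600 4.0000 8.7000 21.9000 54.8400] k=[0 0 0 0 0 5 7 12 23 54]
t=5: x=[0.0000 0.0000 0.0000 0.0000 0.7000 4.5800 7.4200 12.8400 25.8000 49.6600] k=[0 0 0 0 0 2 7 14 24 54]
t=6: x=[0.0000 0.0000 0.0000 0.0000 0.2800 2.4200 7.2800 14.4200 26.8000 49.8000] k=[0 0 0 0 1 0 7 9 25 45]
t=7: x=[0.0000 0.0000 0.0000 0.1400 0.7200 1.1200 6.3000 10.9600 25.5600 42.2000] k=[0 0 0 5 0 0 4 15 29 45]
t=8: x=[0.0000 0.0000 0.7000 3.6000 0.7000 0.5600 4.9800 15.4200 29.2800 42.7600] k=[0 0 3 0 4 0 5 13 34 41]
t=9: x=[0.0000 0.4200 2.1600 0.9800 2.8800 1.2600 5.4200 14.8200 32.0400 40.0200] k=[0 2 0 4 7 3 10 15 32 36]
t=10: x=[0.2800 1.4400 0.8400 3.8600 6.0200 4.5400 9.7200 16.6800 30.1800 35.4400] k=[2 0 0 0 5 7 6 14 34 30]
t=11: x=[1.7200 0.2800 0.0000 0.7000 4.5800 6.5800 7.2600 15.6800 30.6400 30.5600] k=[4 4 0 4 8 11 5 15 35 27]
t=12: x=[4.0000 3.4400 1.1200 4.0000 7.8600 9.7400 7.2400 16.4000 31.0800 28.1200] k=[0 1 0 4 12 12 4 11 31 28]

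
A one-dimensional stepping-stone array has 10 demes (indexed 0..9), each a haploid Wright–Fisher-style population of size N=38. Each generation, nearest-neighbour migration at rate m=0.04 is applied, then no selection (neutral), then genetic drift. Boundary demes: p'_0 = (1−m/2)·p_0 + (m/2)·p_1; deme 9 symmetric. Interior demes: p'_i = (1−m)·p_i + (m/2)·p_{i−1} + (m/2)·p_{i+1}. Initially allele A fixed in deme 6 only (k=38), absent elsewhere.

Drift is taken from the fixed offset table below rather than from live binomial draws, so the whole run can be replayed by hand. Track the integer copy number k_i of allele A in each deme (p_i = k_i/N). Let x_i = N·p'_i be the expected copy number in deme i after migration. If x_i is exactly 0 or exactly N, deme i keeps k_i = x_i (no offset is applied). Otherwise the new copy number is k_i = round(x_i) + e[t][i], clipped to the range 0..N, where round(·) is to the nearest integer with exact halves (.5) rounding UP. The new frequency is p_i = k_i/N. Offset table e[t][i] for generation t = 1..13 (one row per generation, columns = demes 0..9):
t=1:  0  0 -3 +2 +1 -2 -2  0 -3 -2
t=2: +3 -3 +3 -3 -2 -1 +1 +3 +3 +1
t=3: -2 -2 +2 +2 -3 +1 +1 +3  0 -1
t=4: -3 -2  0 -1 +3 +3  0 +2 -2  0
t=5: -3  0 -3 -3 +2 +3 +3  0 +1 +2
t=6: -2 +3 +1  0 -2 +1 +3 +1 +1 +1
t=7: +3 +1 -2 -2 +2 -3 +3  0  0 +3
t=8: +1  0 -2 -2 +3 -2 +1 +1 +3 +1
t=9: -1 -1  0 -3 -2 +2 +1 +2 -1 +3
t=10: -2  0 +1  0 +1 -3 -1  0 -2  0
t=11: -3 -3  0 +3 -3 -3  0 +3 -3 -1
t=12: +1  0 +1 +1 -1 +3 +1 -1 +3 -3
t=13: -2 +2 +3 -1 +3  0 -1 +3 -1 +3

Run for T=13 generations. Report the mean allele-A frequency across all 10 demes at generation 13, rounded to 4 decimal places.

t=0: k=[0 0 0 0 0 0 38 0 0 0]
t=1: x=[0.0000 0.0000 0.0000 0.0000 0.0000 0.7600 36.4800 0.7600 0.0000 0.0000] k=[0 0 0 0 0 0 34 1 0 0]
t=2: x=[0.0000 0.0000 0.0000 0.0000 0.0000 0.6800 32.6600 1.6400 0.0200 0.0000] k=[0 0 0 0 0 0 34 5 3 0]
t=3: x=[0.0000 0.0000 0.0000 0.0000 0.0000 0.6800 32.7400 5.5400 2.9800 0.0600] k=[0 0 0 0 0 2 34 9 3 0]
t=4: x=[0.0000 0.0000 0.0000 0.0000 0.0400 2.6000 32.8600 9.3800 3.0600 0.0600] k=[0 0 0 0 3 6 33 11 1 0]
t=5: x=[0.0000 0.0000 0.0000 0.0600 3.0000 6.4800 32.0200 11.2400 1.1800 0.0200] k=[0 0 0 0 5 9 35 11 2 2]
t=6: x=[0.0000 0.0000 0.0000 0.1000 4.9800 9.4400 34.0000 11.3000 2.1800 2.0000] k=[0 0 0 0 3 10 37 12 3 3]
t=7: x=[0.0000 0.0000 0.0000 0.0600 3.0800 10.4000 35.9600 12.3200 3.1800 3.0000] k=[0 0 0 0 5 7 38 12 3 6]
t=8: x=[0.0000 0.0000 0.0000 0.1000 4.9400 7.5800 36.8600 12.3400 3.2400 5.9400] k=[0 0 0 0 8 6 38 13 6 7]
t=9: x=[0.0000 0.0000 0.0000 0.1600 7.8000 6.6800 36.8600 13.3600 6.1600 6.9800] k=[0 0 0 0 6 9 38 15 5 10]
t=10: x=[0.0000 0.0000 0.0000 0.1200 5.9400 9.5200 36.9600 15.2600 5.3000 9.9000] k=[0 0 0 0 7 7 36 15 3 10]
t=11: x=[0.0000 0.0000 0.0000 0.1400 6.8600 7.5800 35.0000 15.1800 3.3800 9.8600] k=[0 0 0 3 4 5 35 18 0 9]
t=12: x=[0.0000 0.0000 0.0600 2.9600 4.0000 5.5800 34.0600 17.9800 0.5400 8.8200] k=[0 0 1 4 3 9 35 17 4 6]
t=13: x=[0.0000 0.0200 1.0400 3.9200 3.1400 9.4000 34.1200 17.1000 4.3000 5.9600] k=[0 2 4 3 6 9 33 20 3 9]

0.2342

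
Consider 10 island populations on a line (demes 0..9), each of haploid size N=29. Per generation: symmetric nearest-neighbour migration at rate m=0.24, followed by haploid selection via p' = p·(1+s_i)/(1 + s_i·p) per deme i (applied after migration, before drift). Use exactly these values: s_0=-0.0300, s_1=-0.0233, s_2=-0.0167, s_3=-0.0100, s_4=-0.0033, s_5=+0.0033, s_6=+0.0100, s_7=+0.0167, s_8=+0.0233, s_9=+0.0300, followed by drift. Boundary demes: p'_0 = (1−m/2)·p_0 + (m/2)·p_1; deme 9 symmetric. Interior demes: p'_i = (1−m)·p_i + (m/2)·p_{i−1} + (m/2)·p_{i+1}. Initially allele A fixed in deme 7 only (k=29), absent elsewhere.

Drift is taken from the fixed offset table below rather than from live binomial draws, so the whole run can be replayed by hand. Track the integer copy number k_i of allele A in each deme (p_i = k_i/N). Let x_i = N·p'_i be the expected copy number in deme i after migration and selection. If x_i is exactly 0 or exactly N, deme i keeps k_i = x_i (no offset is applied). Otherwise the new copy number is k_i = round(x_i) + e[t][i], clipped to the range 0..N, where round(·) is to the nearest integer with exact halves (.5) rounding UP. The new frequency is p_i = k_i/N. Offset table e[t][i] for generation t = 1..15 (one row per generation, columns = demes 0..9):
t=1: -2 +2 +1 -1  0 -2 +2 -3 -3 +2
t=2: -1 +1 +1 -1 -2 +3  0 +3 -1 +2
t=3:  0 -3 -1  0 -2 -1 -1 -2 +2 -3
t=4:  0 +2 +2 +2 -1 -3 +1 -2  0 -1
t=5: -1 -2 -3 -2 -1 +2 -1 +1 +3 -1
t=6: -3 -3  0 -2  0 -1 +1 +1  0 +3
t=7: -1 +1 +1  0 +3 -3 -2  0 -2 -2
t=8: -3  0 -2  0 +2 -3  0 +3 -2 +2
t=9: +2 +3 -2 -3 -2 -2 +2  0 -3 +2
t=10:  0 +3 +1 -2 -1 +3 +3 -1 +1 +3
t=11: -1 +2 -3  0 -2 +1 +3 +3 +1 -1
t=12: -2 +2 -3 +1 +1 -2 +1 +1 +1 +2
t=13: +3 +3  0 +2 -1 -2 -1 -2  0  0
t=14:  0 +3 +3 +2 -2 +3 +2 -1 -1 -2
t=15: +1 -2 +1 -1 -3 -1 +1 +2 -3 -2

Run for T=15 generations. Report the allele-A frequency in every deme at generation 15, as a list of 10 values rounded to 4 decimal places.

[0.0000, 0.0000, 0.1379, 0.0690, 0.0000, 0.1724, 0.3793, 0.3793, 0.2069, 0.2414]

t=0: k=[0 0 0 0 0 0 0 29 0 0]
t=1: x=[0.0000 0.0000 0.0000 0.0000 0.0000 0.0000 3.5106 22.1272 3.5512 0.0000] k=[0 0 0 0 0 0 6 19 1 0]
t=2: x=[0.0000 0.0000 0.0000 0.0000 0.0000 0.7223 6.8921 15.3997 3.1033 0.1236] k=[0 0 0 0 0 4 7 18 2 2]
t=3: x=[0.0000 0.0000 0.0000 0.0000 0.4784 3.8911 8.0176 14.8800 3.9987 2.0557] k=[0 0 0 0 0 3 7 13 6 0]
t=4: x=[0.0000 0.0000 0.0000 0.0000 0.3588 3.1292 7.2942 11.5549 6.2320 0.7410] k=[0 0 0 0 0 0 8 10 6 0]
t=5: x=[0.0000 0.0000 0.0000 0.0000 0.0000 0.9631 7.3344 9.3848 5.8671 0.7410] k=[0 0 0 0 0 3 6 10 9 0]
t=6: x=[0.0000 0.0000 0.0000 0.0000 0.3588 3.0089 6.1682 9.5055 8.1745 1.1112] k=[0 0 0 0 0 2 7 11 8 4]
t=7: x=[0.0000 0.0000 0.0000 0.0000 0.2392 2.3672 6.9324 10.2696 8.0129 4.5931] k=[0 0 0 0 3 0 5 10 6 3]
t=8: x=[0.0000 0.0000 0.0000 0.3564 2.2731 0.9631 5.0413 9.0226 6.2320 3.4488] k=[0 0 0 0 4 0 5 12 4 5]
t=9: x=[0.0000 0.0000 0.0000 0.4753 3.0310 1.0834 5.2829 10.3098 5.1772 5.0012] k=[0 0 0 0 1 0 7 10 2 7]
t=10: x=[0.0000 0.0000 0.0000 0.1188 0.7576 0.9631 6.5704 8.7811 3.6326 6.5486] k=[0 0 0 0 0 4 10 8 5 10]
t=11: x=[0.0000 0.0000 0.0000 0.0000 0.4784 4.2519 9.1020 7.9754 6.0698 9.5888] k=[0 0 0 0 0 5 12 11 7 9]
t=12: x=[0.0000 0.0000 0.0000 0.0000 0.5981 5.2542 11.1081 10.7518 7.8512 8.9418] k=[0 0 0 0 2 3 12 12 9 11]
t=13: x=[0.0000 0.0000 0.0000 0.2376 1.8742 3.9713 10.9878 11.7556 9.7485 10.9608] k=[0 0 0 2 1 2 10 10 10 11]
t=14: x=[0.0000 0.0000 0.2360 1.6245 1.2361 2.8485 9.1020 10.1088 10.2723 11.0817] k=[0 0 3 4 0 6 11 9 9 9]
t=15: x=[0.0000 0.3517 2.7182 3.3700 1.1962 5.8955 10.2258 9.3446 9.1436 9.1845] k=[0 0 4 2 0 5 11 11 6 7]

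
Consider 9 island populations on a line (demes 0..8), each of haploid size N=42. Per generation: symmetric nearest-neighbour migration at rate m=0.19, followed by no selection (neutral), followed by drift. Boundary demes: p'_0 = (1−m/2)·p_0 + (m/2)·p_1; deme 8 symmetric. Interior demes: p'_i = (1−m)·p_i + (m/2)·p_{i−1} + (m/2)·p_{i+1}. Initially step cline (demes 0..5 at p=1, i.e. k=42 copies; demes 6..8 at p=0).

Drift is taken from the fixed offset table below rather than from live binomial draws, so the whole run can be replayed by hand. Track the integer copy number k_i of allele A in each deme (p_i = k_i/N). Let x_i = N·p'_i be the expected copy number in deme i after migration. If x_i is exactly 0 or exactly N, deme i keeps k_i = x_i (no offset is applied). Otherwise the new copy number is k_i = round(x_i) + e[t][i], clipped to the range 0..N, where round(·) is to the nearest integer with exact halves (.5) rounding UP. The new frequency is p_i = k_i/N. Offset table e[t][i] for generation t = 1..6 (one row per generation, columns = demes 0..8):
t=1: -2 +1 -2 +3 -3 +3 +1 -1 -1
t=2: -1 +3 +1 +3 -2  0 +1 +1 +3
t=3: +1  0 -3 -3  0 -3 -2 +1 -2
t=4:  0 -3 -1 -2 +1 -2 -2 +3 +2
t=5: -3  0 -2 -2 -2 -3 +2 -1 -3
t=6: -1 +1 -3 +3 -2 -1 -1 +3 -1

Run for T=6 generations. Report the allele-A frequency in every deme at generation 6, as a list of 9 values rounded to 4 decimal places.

[1.0000, 1.0000, 0.8571, 0.9286, 0.8095, 0.5714, 0.2857, 0.1905, 0.0000]

t=0: k=[42 42 42 42 42 42 0 0 0]
t=1: x=[42.0000 42.0000 42.0000 42.0000 42.0000 38.0100 3.9900 0.0000 0.0000] k=[42 42 42 42 42 41 5 0 0]
t=2: x=[42.0000 42.0000 42.0000 42.0000 41.9050 37.6750 7.9450 0.4750 0.0000] k=[42 42 42 42 40 38 9 1 0]
t=3: x=[42.0000 42.0000 42.0000 41.8100 40.0000 35.4350 10.9950 1.6650 0.0950] k=[42 42 42 39 40 32 9 3 0]
t=4: x=[42.0000 42.0000 41.7150 39.3800 39.1450 30.5750 10.6150 3.2850 0.2850] k=[42 42 41 37 40 29 9 6 2]
t=5: x=[42.0000 41.9050 40.7150 37.6650 38.6700 28.1450 10.6150 5.9050 2.3800] k=[42 42 39 36 37 25 13 5 0]
t=6: x=[42.0000 41.7150 39.0000 36.3800 35.7650 25.0000 13.3800 5.2850 0.4750] k=[42 42 36 39 34 24 12 8 0]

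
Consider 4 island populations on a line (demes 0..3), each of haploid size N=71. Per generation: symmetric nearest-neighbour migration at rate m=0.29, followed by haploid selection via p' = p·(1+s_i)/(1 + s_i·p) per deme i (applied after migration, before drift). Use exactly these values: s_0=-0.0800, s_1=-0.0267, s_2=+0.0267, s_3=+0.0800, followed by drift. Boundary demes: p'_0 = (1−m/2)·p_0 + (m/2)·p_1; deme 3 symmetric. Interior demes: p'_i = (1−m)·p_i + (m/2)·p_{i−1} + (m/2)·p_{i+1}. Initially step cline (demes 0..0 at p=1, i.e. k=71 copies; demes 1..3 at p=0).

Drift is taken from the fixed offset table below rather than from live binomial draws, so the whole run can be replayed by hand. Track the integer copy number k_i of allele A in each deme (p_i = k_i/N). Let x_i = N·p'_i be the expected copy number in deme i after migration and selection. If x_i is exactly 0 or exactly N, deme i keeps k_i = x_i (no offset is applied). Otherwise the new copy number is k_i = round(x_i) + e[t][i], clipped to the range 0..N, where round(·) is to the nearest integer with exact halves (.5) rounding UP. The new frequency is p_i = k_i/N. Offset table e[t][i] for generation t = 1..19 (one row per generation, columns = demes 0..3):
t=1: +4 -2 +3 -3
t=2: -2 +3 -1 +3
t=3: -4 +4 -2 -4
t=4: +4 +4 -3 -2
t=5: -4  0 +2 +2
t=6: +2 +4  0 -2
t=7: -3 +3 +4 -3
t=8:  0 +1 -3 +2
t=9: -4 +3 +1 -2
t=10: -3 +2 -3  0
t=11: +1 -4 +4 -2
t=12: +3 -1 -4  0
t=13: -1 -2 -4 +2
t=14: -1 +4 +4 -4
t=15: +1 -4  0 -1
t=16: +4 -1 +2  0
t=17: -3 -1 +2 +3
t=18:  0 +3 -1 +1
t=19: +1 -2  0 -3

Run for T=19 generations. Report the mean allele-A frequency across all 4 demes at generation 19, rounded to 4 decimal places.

0.1901

t=0: k=[71 0 0 0]
t=1: x=[59.9491 10.0591 0.0000 0.0000] k=[64 8 0 0]
t=2: x=[54.8640 14.6429 1.1905 0.0000] k=[53 18 0 0]
t=3: x=[46.6078 20.0731 2.6771 0.0000] k=[43 24 1 0]
t=4: x=[38.7841 22.9972 4.2951 0.1566] k=[43 27 1 0]
t=5: x=[39.2235 25.1091 4.7402 0.1566] k=[35 25 7 2]
t=6: x=[32.0787 23.4134 9.0919 2.9340] k=[34 27 9 1]
t=7: x=[31.5176 24.9652 10.6870 2.3271] k=[29 28 15 0]
t=8: x=[27.4387 25.8138 15.0197 2.3433] k=[27 27 12 4]
t=9: x=[25.6194 24.3899 13.2974 5.5406] k=[22 27 14 4]
t=10: x=[21.4564 23.9585 14.7404 5.8501] k=[18 26 12 6]
t=11: x=[18.0161 22.3931 13.4448 7.3626] k=[19 18 17 5]
t=12: x=[17.7231 17.6388 15.7252 7.2243] k=[21 17 12 7]
t=13: x=[19.2288 16.5096 12.2651 8.2710] k=[18 15 8 10]
t=14: x=[16.4861 14.1115 9.5201 10.3733] k=[15 18 14 6]
t=15: x=[14.4515 16.6378 13.7091 7.6709] k=[15 13 14 7]
t=16: x=[13.7613 13.1427 13.1195 8.5787] k=[18 12 15 9]
t=17: x=[16.0698 13.0149 13.9886 10.5424] k=[13 12 16 14]
t=18: x=[12.0004 12.4448 15.4461 15.1886] k=[12 15 14 16]
t=19: x=[11.6028 14.1115 14.7404 16.6717] k=[13 12 15 14]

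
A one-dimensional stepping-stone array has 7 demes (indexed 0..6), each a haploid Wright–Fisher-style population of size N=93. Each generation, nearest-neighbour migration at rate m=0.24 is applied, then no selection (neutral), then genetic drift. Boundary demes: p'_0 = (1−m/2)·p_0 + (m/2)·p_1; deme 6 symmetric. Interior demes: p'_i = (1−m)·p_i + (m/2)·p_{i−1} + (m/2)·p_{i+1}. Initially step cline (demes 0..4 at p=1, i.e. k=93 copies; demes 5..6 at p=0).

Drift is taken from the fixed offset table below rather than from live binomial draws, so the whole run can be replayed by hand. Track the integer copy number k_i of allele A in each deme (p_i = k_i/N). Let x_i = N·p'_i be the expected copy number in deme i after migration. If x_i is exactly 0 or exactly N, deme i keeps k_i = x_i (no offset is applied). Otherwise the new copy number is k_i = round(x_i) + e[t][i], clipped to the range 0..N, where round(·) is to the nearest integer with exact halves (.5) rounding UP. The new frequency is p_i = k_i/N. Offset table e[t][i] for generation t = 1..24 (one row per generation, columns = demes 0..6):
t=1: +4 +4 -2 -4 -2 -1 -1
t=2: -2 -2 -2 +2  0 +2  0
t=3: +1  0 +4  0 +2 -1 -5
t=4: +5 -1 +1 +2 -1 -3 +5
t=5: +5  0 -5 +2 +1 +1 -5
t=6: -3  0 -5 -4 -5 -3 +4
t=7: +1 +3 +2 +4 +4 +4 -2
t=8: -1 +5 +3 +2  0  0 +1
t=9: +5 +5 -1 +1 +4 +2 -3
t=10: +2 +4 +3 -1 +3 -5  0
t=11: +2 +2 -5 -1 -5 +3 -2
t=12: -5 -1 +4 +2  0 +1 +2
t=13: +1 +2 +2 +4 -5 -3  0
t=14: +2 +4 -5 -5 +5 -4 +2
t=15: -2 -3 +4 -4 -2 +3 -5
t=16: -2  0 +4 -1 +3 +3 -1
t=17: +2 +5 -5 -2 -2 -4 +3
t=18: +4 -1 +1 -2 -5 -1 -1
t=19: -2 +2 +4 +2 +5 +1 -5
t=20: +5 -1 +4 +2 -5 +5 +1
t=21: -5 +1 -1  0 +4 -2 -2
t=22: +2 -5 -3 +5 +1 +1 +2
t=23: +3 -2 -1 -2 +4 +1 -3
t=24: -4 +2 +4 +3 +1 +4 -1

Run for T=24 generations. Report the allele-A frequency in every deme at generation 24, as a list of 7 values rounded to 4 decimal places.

[0.9355, 0.9247, 0.9032, 0.8065, 0.6559, 0.5054, 0.3226]

t=0: k=[93 93 93 93 93 0 0]
t=1: x=[93.0000 93.0000 93.0000 93.0000 81.8400 11.1600 0.0000] k=[93 93 93 93 80 10 0]
t=2: x=[93.0000 93.0000 93.0000 91.4400 73.1600 17.2000 1.2000] k=[93 93 93 93 73 19 1]
t=3: x=[93.0000 93.0000 93.0000 90.6000 68.9200 23.3200 3.1600] k=[93 93 93 91 71 22 0]
t=4: x=[93.0000 93.0000 92.7600 88.8400 67.5200 25.2400 2.6400] k=[93 93 93 91 67 22 8]
t=5: x=[93.0000 93.0000 92.7600 88.3600 64.4800 25.7200 9.6800] k=[93 93 88 90 65 27 5]
t=6: x=[93.0000 92.4000 88.8400 86.7600 63.4400 28.9200 7.6400] k=[93 92 84 83 58 26 12]
t=7: x=[92.8800 91.1600 84.8400 80.1200 57.1600 28.1600 13.6800] k=[93 93 87 84 61 32 12]
t=8: x=[93.0000 92.2800 87.3600 81.6000 60.2800 33.0800 14.4000] k=[93 93 90 84 60 33 15]
t=9: x=[93.0000 92.6400 89.6400 81.8400 59.6400 34.0800 17.1600] k=[93 93 89 83 64 36 14]
t=10: x=[93.0000 92.5200 88.7600 81.4400 62.9200 36.7200 16.6400] k=[93 93 92 80 66 32 17]
t=11: x=[93.0000 92.8800 90.6800 79.7600 63.6000 34.2800 18.8000] k=[93 93 86 79 59 37 17]
t=12: x=[93.0000 92.1600 86.0000 77.4400 58.7600 37.2400 19.4000] k=[93 91 90 79 59 38 21]
t=13: x=[92.7600 91.1200 88.8000 77.9200 58.8800 38.4800 23.0400] k=[93 93 91 82 54 35 23]
t=14: x=[93.0000 92.7600 90.1600 79.7200 55.0800 35.8400 24.4400] k=[93 93 85 75 60 32 26]
t=15: x=[93.0000 92.0400 84.7600 74.4000 58.4400 34.6400 26.7200] k=[93 89 89 70 56 38 22]
t=16: x=[92.5200 89.4800 86.7200 70.6000 55.5200 38.2400 23.9200] k=[91 89 91 70 59 41 23]
t=17: x=[90.7600 89.4800 88.2400 71.2000 58.1600 41.0000 25.1600] k=[93 93 83 69 56 37 28]
t=18: x=[93.0000 91.8000 82.5200 69.1200 55.2800 38.2000 29.0800] k=[93 91 84 67 50 37 28]
t=19: x=[92.7600 90.4000 82.8000 67.0000 50.4800 37.4800 29.0800] k=[91 92 87 69 55 38 24]
t=20: x=[91.1200 91.2800 85.4400 69.4800 54.6400 38.3600 25.6800] k=[93 90 89 71 50 43 27]
t=21: x=[92.6400 90.2400 86.9600 70.6400 51.6800 41.9200 28.9200] k=[88 91 86 71 56 40 27]
t=22: x=[88.3600 90.0400 84.8000 71.0000 55.8800 40.3600 28.5600] k=[90 85 82 76 57 41 31]
t=23: x=[89.4000 85.2400 81.6400 74.4400 57.3600 41.7200 32.2000] k=[92 83 81 72 61 43 29]
t=24: x=[90.9200 83.8400 80.1600 71.7600 60.1600 43.4800 30.6800] k=[87 86 84 75 61 47 30]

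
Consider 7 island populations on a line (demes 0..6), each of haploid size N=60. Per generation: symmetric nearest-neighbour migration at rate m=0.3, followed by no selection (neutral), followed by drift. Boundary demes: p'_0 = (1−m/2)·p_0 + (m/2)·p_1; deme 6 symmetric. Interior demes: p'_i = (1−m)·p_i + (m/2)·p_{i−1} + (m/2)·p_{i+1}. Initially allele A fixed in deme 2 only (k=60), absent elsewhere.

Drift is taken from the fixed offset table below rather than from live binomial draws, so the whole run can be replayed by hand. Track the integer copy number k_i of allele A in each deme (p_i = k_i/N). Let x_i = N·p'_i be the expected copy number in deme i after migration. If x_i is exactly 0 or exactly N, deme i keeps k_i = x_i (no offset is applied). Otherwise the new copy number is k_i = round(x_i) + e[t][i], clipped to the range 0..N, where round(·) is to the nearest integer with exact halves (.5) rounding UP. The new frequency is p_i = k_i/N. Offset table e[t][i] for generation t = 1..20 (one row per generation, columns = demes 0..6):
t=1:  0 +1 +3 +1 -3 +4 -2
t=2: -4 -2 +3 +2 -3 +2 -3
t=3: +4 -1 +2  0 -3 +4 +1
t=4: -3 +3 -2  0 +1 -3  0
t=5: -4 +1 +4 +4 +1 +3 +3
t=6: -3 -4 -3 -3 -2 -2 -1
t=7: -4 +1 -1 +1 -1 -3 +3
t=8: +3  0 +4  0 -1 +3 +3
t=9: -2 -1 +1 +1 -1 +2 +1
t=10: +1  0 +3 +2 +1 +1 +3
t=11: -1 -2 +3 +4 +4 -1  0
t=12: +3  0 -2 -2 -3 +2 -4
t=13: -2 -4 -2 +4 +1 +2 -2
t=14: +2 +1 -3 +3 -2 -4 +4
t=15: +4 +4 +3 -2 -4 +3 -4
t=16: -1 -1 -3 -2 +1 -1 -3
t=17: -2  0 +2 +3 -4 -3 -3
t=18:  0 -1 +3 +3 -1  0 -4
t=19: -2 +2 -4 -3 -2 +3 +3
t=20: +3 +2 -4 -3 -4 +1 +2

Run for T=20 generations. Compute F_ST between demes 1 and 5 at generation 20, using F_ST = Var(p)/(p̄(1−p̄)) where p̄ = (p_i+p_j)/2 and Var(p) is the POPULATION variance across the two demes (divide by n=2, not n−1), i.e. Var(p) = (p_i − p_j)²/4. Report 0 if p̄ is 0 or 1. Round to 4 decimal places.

0.0341

t=0: k=[0 0 60 0 0 0 0]
t=1: x=[0.0000 9.0000 42.0000 9.0000 0.0000 0.0000 0.0000] k=[0 10 45 10 0 0 0]
t=2: x=[1.5000 13.7500 34.5000 13.7500 1.5000 0.0000 0.0000] k=[0 12 38 16 0 0 0]
t=3: x=[1.8000 14.1000 30.8000 16.9000 2.4000 0.0000 0.0000] k=[6 13 33 17 0 0 0]
t=4: x=[7.0500 14.9500 27.6000 16.8500 2.5500 0.0000 0.0000] k=[4 18 26 17 4 0 0]
t=5: x=[6.1000 17.1000 23.4500 16.4000 5.3500 0.6000 0.0000] k=[2 18 27 20 6 4 0]
t=6: x=[4.4000 16.9500 24.6000 18.9500 7.8000 3.7000 0.6000] k=[1 13 22 16 6 2 0]
t=7: x=[2.8000 12.5500 19.7500 15.4000 6.9000 2.3000 0.3000] k=[0 14 19 16 6 0 3]
t=8: x=[2.1000 12.6500 17.8000 14.9500 6.6000 1.3500 2.5500] k=[5 13 22 15 6 4 6]
t=9: x=[6.2000 13.1500 19.6000 14.7000 7.0500 4.6000 5.7000] k=[4 12 21 16 6 7 7]
t=10: x=[5.2000 12.1500 18.9000 15.2500 7.6500 6.8500 7.0000] k=[6 12 22 17 9 8 10]
t=11: x=[6.9000 12.6000 19.7500 16.5500 10.0500 8.4500 9.7000] k=[6 11 23 21 14 7 10]
t=12: x=[6.7500 12.0500 20.9000 20.2500 14.0000 8.5000 9.5500] k=[10 12 19 18 11 11 6]
t=13: x=[10.3000 12.7500 17.8000 17.1000 12.0500 10.2500 6.7500] k=[8 9 16 21 13 12 5]
t=14: x=[8.1500 9.9000 15.7000 19.0500 14.0500 11.1000 6.0500] k=[10 11 13 22 12 7 10]
t=15: x=[10.1500 11.1500 14.0500 19.1500 12.7500 8.2000 9.5500] k=[14 15 17 17 9 11 6]
t=16: x=[14.1500 15.1500 16.7000 15.8000 10.5000 9.9500 6.7500] k=[13 14 14 14 12 9 4]
t=17: x=[13.1500 13.8500 14.0000 13.7000 11.8500 8.7000 4.7500] k=[11 14 16 17 8 6 2]
t=18: x=[11.4500 13.8500 15.8500 15.5000 9.0500 5.7000 2.6000] k=[11 13 19 19 8 6 0]
t=19: x=[11.3000 13.6000 18.1000 17.3500 9.3500 5.4000 0.9000] k=[9 16 14 14 7 8 4]
t=20: x=[10.0500 14.6500 14.3000 12.9500 8.2000 7.2500 4.6000] k=[13 17 10 10 4 8 7]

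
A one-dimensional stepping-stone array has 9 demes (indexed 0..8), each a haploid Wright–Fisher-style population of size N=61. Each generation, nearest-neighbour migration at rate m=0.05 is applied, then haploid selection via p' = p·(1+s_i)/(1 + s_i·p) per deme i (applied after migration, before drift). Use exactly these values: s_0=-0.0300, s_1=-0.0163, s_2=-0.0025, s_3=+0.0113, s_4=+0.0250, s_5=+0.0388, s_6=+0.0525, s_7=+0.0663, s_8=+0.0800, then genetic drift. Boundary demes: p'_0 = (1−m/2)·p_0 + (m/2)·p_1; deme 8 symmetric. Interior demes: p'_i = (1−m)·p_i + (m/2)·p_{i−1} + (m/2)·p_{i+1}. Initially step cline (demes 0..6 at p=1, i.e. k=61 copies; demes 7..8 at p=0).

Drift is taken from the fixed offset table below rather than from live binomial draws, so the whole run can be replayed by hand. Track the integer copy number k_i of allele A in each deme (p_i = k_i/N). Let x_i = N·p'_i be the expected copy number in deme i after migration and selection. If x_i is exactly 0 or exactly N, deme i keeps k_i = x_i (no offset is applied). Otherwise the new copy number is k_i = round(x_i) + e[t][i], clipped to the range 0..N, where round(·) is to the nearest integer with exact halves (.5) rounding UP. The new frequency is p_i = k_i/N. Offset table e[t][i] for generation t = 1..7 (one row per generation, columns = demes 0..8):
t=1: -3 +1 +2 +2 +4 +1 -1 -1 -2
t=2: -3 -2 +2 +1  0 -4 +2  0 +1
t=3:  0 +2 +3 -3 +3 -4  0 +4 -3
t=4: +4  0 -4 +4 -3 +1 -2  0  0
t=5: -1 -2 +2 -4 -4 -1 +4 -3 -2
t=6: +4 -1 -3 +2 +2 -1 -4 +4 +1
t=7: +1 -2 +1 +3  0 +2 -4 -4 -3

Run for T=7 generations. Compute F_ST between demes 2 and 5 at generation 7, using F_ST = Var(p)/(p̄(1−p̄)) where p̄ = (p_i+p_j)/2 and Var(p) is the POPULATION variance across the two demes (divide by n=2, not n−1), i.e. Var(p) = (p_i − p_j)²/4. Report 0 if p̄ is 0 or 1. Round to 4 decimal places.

t=0: k=[61 61 61 61 61 61 61 0 0]
t=1: x=[61.0000 61.0000 61.0000 61.0000 61.0000 61.0000 59.5493 1.6234 0.0000] k=[61 61 61 61 61 61 59 1 0]
t=2: x=[61.0000 61.0000 61.0000 61.0000 61.0000 60.9519 57.7606 2.5790 0.0270] k=[61 61 61 61 61 57 60 3 1]
t=3: x=[61.0000 61.0000 61.0000 61.0000 60.9024 57.3092 58.6198 4.6430 1.1324] k=[61 61 61 61 61 53 59 9 0]
t=4: x=[61.0000 61.0000 61.0000 61.0000 60.8049 53.6011 57.7606 10.5744 0.2429] k=[61 61 61 61 58 55 56 11 0]
t=5: x=[61.0000 61.0000 61.0000 60.9258 58.0697 55.2998 55.1272 12.4750 0.2969] k=[61 61 61 57 54 54 59 9 0]
t=6: x=[61.0000 61.0000 60.8997 57.0666 54.2251 54.3538 57.7845 10.5744 0.2429] k=[61 61 58 59 56 53 54 15 1]
t=7: x=[61.0000 60.9238 58.0931 58.9227 56.1122 53.3581 53.3490 16.3827 1.4554] k=[61 59 59 61 56 55 49 12 0]

0.0175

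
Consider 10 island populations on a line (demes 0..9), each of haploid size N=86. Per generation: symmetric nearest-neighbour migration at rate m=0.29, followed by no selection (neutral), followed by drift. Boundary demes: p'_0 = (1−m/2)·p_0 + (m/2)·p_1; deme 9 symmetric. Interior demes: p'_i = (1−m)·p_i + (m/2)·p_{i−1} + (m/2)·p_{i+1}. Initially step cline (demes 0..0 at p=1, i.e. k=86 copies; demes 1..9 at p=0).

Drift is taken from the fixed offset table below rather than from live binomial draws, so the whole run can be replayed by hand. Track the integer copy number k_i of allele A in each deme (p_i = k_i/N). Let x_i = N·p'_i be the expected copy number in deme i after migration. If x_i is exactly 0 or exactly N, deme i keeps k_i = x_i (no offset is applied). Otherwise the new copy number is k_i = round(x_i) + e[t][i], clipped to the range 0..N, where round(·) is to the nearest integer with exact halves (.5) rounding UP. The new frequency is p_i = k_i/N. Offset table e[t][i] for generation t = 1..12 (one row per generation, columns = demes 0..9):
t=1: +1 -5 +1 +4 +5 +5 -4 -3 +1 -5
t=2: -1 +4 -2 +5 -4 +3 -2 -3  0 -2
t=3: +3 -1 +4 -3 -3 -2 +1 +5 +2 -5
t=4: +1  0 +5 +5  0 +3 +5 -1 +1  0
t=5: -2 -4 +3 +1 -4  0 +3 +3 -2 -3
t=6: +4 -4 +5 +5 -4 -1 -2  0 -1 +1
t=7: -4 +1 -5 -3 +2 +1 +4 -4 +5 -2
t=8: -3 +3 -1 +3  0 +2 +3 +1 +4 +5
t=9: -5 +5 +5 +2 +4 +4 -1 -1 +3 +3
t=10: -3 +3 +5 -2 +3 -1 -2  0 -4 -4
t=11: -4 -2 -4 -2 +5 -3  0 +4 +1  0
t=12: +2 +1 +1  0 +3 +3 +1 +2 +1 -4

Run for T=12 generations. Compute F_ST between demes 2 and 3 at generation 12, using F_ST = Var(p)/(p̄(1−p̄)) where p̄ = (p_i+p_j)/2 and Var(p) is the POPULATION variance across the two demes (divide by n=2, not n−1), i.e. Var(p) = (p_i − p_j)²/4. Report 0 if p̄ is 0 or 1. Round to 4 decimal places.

t=0: k=[86 0 0 0 0 0 0 0 0 0]
t=1: x=[73.5300 12.4700 0.0000 0.0000 0.0000 0.0000 0.0000 0.0000 0.0000 0.0000] k=[75 7 0 0 0 0 0 0 0 0]
t=2: x=[65.1400 15.8450 1.0150 0.0000 0.0000 0.0000 0.0000 0.0000 0.0000 0.0000] k=[64 20 0 0 0 0 0 0 0 0]
t=3: x=[57.6200 23.4800 2.9000 0.0000 0.0000 0.0000 0.0000 0.0000 0.0000 0.0000] k=[61 22 7 0 0 0 0 0 0 0]
t=4: x=[55.3450 25.4800 8.1600 1.0150 0.0000 0.0000 0.0000 0.0000 0.0000 0.0000] k=[56 25 13 6 0 0 0 0 0 0]
t=5: x=[51.5050 27.7550 13.7250 6.1450 0.8700 0.0000 0.0000 0.0000 0.0000 0.0000] k=[50 24 17 7 0 0 0 0 0 0]
t=6: x=[46.2300 26.7550 16.5650 7.4350 1.0150 0.0000 0.0000 0.0000 0.0000 0.0000] k=[50 23 22 12 0 0 0 0 0 0]
t=7: x=[46.0850 26.7700 20.6950 11.7100 1.7400 0.0000 0.0000 0.0000 0.0000 0.0000] k=[42 28 16 9 4 0 0 0 0 0]
t=8: x=[39.9700 28.2900 16.7250 9.2900 4.1450 0.5800 0.0000 0.0000 0.0000 0.0000] k=[37 31 16 12 4 3 0 0 0 0]
t=9: x=[36.1300 29.6950 17.5950 11.4200 5.0150 2.7100 0.4350 0.0000 0.0000 0.0000] k=[31 35 23 13 9 7 0 0 0 0]
t=10: x=[31.5800 32.6800 23.2900 13.8700 9.2900 6.2750 1.0150 0.0000 0.0000 0.0000] k=[29 36 28 12 12 5 0 0 0 0]
t=11: x=[30.0150 33.8250 26.8400 14.3200 10.9850 5.2900 0.7250 0.0000 0.0000 0.0000] k=[26 32 23 12 16 2 1 0 0 0]
t=12: x=[26.8700 29.8250 22.7100 14.1750 13.3900 3.8850 1.0000 0.1450 0.0000 0.0000] k=[29 31 24 14 16 7 2 2 0 0]

0.0196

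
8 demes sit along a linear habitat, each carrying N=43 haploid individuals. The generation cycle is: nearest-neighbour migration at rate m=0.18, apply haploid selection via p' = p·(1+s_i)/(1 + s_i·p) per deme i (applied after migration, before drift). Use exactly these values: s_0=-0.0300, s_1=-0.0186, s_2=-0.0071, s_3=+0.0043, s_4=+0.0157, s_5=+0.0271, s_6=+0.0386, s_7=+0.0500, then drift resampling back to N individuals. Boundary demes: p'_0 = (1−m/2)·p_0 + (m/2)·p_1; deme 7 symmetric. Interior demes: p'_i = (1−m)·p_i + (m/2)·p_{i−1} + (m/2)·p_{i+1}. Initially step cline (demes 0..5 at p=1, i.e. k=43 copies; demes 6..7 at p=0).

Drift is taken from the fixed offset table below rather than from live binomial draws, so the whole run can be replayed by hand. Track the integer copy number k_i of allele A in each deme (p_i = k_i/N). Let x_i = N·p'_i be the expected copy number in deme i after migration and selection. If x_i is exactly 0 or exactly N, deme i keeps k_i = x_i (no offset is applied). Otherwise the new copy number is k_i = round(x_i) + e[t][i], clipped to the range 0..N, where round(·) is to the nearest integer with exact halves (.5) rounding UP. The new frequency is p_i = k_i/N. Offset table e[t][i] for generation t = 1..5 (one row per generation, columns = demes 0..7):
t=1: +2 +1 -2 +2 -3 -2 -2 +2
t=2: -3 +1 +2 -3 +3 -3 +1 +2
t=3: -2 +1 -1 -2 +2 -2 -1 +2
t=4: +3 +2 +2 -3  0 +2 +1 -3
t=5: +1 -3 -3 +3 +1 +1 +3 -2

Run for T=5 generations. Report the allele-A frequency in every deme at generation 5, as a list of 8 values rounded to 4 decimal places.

t=0: k=[43 43 43 43 43 43 0 0]
t=1: x=[43.0000 43.0000 43.0000 43.0000 43.0000 39.2231 4.0055 0.0000] k=[43 43 43 43 43 37 2 0]
t=2: x=[43.0000 43.0000 43.0000 43.0000 42.4682 34.5727 5.1389 0.1890] k=[43 43 43 43 43 32 6 2]
t=3: x=[43.0000 43.0000 43.0000 43.0000 42.0250 30.8840 8.2291 2.4712] k=[43 43 43 43 43 29 7 4]
t=4: x=[43.0000 43.0000 43.0000 43.0000 41.7589 28.5378 8.9760 4.4613] k=[43 43 43 43 42 31 10 1]
t=5: x=[43.0000 43.0000 43.0000 42.9104 41.1281 30.3402 11.3944 1.8965] k=[43 43 43 43 42 31 14 0]

[1.0000, 1.0000, 1.0000, 1.0000, 0.9767, 0.7209, 0.3256, 0.0000]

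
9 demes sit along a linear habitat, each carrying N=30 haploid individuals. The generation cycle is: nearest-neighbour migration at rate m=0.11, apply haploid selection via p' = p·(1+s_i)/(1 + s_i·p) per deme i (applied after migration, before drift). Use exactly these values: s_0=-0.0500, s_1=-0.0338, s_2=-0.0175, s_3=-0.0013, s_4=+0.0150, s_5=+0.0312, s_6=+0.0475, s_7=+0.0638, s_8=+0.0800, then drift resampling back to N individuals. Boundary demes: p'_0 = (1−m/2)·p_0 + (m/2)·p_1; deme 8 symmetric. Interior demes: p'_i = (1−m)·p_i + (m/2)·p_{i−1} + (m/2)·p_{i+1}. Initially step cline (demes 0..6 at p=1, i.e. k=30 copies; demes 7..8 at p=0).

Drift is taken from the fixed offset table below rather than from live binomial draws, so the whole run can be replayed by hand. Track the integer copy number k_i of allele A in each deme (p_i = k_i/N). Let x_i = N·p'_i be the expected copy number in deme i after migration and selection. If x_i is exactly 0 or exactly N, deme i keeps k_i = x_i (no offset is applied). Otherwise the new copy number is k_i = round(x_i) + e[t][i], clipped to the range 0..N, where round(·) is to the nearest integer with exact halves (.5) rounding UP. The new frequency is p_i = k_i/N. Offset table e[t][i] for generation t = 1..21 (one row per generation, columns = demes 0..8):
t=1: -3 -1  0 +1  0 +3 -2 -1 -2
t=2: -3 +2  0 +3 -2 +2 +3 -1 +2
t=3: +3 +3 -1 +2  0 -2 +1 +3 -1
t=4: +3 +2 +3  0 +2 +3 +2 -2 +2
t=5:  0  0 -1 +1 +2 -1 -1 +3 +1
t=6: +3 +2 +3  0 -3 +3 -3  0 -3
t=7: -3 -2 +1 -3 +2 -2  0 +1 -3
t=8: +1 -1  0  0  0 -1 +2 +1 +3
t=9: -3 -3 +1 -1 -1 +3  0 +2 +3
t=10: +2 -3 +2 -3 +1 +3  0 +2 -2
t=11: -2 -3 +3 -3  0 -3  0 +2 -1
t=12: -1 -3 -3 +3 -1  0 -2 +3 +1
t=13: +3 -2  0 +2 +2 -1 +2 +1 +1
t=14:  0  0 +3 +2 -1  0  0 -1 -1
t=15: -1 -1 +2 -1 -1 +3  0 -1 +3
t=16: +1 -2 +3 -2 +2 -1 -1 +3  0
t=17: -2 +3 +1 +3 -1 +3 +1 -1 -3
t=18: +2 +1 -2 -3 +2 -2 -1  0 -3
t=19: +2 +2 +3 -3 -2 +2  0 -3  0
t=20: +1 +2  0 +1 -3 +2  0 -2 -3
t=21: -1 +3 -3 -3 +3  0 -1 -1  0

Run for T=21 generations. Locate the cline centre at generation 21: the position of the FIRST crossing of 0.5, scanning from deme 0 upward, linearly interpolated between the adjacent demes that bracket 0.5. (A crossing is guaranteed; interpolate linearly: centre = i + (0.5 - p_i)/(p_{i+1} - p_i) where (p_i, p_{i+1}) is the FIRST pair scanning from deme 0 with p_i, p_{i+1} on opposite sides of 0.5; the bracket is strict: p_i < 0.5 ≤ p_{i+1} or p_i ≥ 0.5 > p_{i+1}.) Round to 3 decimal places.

7.500

t=0: k=[30 30 30 30 30 30 30 0 0]
t=1: x=[30.0000 30.0000 30.0000 30.0000 30.0000 30.0000 28.4209 1.7491 0.0000] k=[30 30 30 30 30 30 26 1 0]
t=2: x=[30.0000 30.0000 30.0000 30.0000 30.0000 29.7866 25.0401 2.4559 0.0594] k=[30 30 30 30 30 30 28 1 2]
t=3: x=[30.0000 30.0000 30.0000 30.0000 30.0000 29.8933 26.7615 2.6875 2.0898] k=[30 30 30 30 30 28 28 6 1]
t=4: x=[30.0000 30.0000 30.0000 30.0000 29.8916 28.1637 26.9206 7.2702 1.3723] k=[30 30 30 30 30 30 29 5 3]
t=5: x=[30.0000 30.0000 30.0000 30.0000 30.0000 29.9467 27.8303 6.5201 3.3312] k=[30 30 30 30 30 29 27 10 4]
t=6: x=[30.0000 30.0000 30.0000 30.0000 29.9458 28.9758 26.3272 11.0328 4.6230] k=[30 30 30 30 27 30 23 11 2]
t=7: x=[30.0000 30.0000 30.0000 29.8348 27.3660 29.4663 22.9777 11.6018 2.6768] k=[30 30 30 27 29 27 23 13 0]
t=8: x=[30.0000 30.0000 29.8321 27.2718 28.7973 26.9746 22.9240 13.2911 0.7707] k=[30 30 30 27 29 26 25 14 4]
t=9: x=[30.0000 30.0000 29.8321 27.2718 28.7431 26.2128 24.6568 14.5178 4.8551] k=[30 30 30 26 28 29 25 17 8]
t=10: x=[30.0000 30.0000 29.7761 26.3258 27.9733 28.7620 24.9771 17.3991 8.9714] k=[30 30 30 23 29 30 25 19 7]
t=11: x=[30.0000 30.0000 29.6082 23.7085 28.7431 29.6799 25.1371 19.1027 8.1072] k=[30 30 30 21 29 27 25 21 7]
t=12: x=[30.0000 30.0000 29.4963 21.9273 28.4717 27.0819 25.0837 20.8480 8.2213] k=[30 30 26 25 27 27 23 24 9]
t=13: x=[30.0000 29.7724 26.1056 25.1597 26.9313 26.8673 23.5140 23.4424 10.3401] k=[30 28 26 27 29 26 26 24 11]
t=14: x=[29.8842 27.9349 26.1056 27.0515 28.7431 26.2666 26.0518 23.7080 12.2689] k=[30 28 29 29 28 26 26 23 11]
t=15: x=[29.8842 28.1049 28.9269 28.9437 27.9733 26.2128 25.9987 22.8473 12.2131] k=[29 27 30 28 27 29 26 22 15]
t=16: x=[28.8338 27.1886 29.7201 28.0526 27.2030 28.7620 26.1050 22.1973 15.9610] k=[30 25 30 26 29 28 25 25 16]
t=17: x=[29.7107 25.4181 29.4963 26.3809 28.7973 27.9495 25.3503 24.7772 17.0640] k=[28 28 30 29 28 30 26 24 14]
t=18: x=[27.9021 28.0482 29.8321 28.9987 28.1905 29.6799 26.2644 23.8673 15.1271] k=[30 29 28 26 30 28 25 24 12]
t=19: x=[29.9421 28.9662 27.9109 26.3258 29.6748 28.0030 25.2970 23.7080 13.2263] k=[30 30 30 23 28 30 25 21 13]
t=20: x=[30.0000 30.0000 29.6082 23.6535 27.8647 29.6265 25.2437 21.1702 14.0130] k=[30 30 30 25 25 30 25 19 11]
t=21: x=[30.0000 30.0000 29.7201 25.2698 25.3340 29.4663 25.1371 19.3191 11.9894] k=[30 30 27 22 28 29 24 18 12]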